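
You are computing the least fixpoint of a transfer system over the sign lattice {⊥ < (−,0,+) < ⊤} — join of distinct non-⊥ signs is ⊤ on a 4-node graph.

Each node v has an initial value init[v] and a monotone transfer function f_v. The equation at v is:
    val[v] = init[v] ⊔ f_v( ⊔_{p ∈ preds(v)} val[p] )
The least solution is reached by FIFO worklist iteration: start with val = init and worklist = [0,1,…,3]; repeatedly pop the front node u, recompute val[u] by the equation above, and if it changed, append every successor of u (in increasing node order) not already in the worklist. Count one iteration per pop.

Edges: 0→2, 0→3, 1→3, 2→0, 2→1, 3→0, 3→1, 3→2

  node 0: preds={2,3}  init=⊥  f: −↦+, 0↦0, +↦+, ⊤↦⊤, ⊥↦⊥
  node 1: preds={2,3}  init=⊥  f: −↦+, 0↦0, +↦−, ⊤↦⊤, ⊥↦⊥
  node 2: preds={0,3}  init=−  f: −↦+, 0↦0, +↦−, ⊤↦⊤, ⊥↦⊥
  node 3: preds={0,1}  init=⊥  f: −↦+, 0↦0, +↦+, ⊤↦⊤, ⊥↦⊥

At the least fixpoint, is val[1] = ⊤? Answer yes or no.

yes

Iteration log — 11 steps:
  step 1. node 0  ⊔preds=−  new=+  old=⊥  +wl: 
  step 2. node 1  ⊔preds=−  new=+  old=⊥  +wl: 
  step 3. node 2  ⊔preds=+  new=−  stable
  step 4. node 3  ⊔preds=+  new=+  old=⊥  +wl: 0,1,2
  step 5. node 0  ⊔preds=⊤  new=⊤  old=+  +wl: 3
  step 6. node 1  ⊔preds=⊤  new=⊤  old=+  +wl: 
  step 7. node 2  ⊔preds=⊤  new=⊤  old=−  +wl: 0,1
  step 8. node 3  ⊔preds=⊤  new=⊤  old=+  +wl: 2
  step 9. node 0  ⊔preds=⊤  new=⊤  stable
  step 10. node 1  ⊔preds=⊤  new=⊤  stable
  step 11. node 2  ⊔preds=⊤  new=⊤  stable

Least fixpoint reached:
  node 0: ⊤
  node 1: ⊤
  node 2: ⊤
  node 3: ⊤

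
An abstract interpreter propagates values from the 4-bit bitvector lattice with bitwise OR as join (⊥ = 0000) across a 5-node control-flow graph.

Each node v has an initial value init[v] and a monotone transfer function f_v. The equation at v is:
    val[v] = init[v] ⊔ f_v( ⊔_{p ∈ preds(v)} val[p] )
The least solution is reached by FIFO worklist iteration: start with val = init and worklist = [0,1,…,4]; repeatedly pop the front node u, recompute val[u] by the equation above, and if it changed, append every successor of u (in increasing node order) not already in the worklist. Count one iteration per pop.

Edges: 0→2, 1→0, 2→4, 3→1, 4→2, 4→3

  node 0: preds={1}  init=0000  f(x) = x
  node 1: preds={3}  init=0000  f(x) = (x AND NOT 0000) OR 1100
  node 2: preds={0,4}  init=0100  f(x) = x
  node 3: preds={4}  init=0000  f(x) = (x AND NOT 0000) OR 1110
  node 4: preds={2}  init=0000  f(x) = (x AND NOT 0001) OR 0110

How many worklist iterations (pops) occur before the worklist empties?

13

Trace (13 dequeues):
  [1] u=0 | in 0000 | out 0000 | ==
  [2] u=1 | in 0000 | out 1100 | prev 0000 | push {0}
  [3] u=2 | in 0000 | out 0100 | ==
  [4] u=3 | in 0000 | out 1110 | prev 0000 | push {1}
  [5] u=4 | in 0100 | out 0110 | prev 0000 | push {2,3}
  [6] u=0 | in 1100 | out 1100 | prev 0000 | push {}
  [7] u=1 | in 1110 | out 1110 | prev 1100 | push {0}
  [8] u=2 | in 1110 | out 1110 | prev 0100 | push {4}
  [9] u=3 | in 0110 | out 1110 | ==
  [10] u=0 | in 1110 | out 1110 | prev 1100 | push {2}
  [11] u=4 | in 1110 | out 1110 | prev 0110 | push {3}
  [12] u=2 | in 1110 | out 1110 | ==
  [13] u=3 | in 1110 | out 1110 | ==

Converged values:
  [0] 1110
  [1] 1110
  [2] 1110
  [3] 1110
  [4] 1110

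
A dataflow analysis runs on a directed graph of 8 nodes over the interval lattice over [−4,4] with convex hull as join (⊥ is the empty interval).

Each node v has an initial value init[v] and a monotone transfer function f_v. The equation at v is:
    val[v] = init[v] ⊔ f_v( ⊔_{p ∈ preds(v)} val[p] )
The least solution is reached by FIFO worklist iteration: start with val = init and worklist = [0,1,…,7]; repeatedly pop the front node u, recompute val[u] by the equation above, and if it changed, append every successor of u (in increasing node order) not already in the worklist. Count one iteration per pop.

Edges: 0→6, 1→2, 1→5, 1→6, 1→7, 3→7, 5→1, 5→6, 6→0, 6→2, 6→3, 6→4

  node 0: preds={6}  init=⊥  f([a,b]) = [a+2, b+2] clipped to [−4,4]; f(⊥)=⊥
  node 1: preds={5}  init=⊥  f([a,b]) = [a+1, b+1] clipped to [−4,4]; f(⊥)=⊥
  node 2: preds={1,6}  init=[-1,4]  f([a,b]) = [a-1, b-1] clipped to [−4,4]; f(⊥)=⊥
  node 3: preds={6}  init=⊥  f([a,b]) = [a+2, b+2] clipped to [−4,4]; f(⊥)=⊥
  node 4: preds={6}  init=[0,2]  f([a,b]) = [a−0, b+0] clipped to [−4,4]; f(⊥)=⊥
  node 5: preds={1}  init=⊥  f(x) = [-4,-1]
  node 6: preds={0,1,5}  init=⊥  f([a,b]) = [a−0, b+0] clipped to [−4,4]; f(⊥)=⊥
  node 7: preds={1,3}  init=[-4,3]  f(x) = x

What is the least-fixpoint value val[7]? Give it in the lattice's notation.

[-4,4]

Trace (32 dequeues):
  [1] u=0 | in ⊥ | out ⊥ | ==
  [2] u=1 | in ⊥ | out ⊥ | ==
  [3] u=2 | in ⊥ | out [-1,4] | ==
  [4] u=3 | in ⊥ | out ⊥ | ==
  [5] u=4 | in ⊥ | out [0,2] | ==
  [6] u=5 | in ⊥ | out [-4,-1] | prev ⊥ | push {1}
  [7] u=6 | in [-4,-1] | out [-4,-1] | prev ⊥ | push {0,2,3,4}
  [8] u=7 | in ⊥ | out [-4,3] | ==
  [9] u=1 | in [-4,-1] | out [-3,0] | prev ⊥ | push {5,6,7}
  [10] u=0 | in [-4,-1] | out [-2,1] | prev ⊥ | push {}
  [11] u=2 | in [-4,0] | out [-4,4] | prev [-1,4] | push {}
  [12] u=3 | in [-4,-1] | out [-2,1] | prev ⊥ | push {}
  [13] u=4 | in [-4,-1] | out [-4,2] | prev [0,2] | push {}
  [14] u=5 | in [-3,0] | out [-4,-1] | ==
  [15] u=6 | in [-4,1] | out [-4,1] | prev [-4,-1] | push {0,2,3,4}
  [16] u=7 | in [-3,1] | out [-4,3] | ==
  [17] u=0 | in [-4,1] | out [-2,3] | prev [-2,1] | push {6}
  [18] u=2 | in [-4,1] | out [-4,4] | ==
  [19] u=3 | in [-4,1] | out [-2,3] | prev [-2,1] | push {7}
  [20] u=4 | in [-4,1] | out [-4,2] | ==
  [21] u=6 | in [-4,3] | out [-4,3] | prev [-4,1] | push {0,2,3,4}
  [22] u=7 | in [-3,3] | out [-4,3] | ==
  [23] u=0 | in [-4,3] | out [-2,4] | prev [-2,3] | push {6}
  [24] u=2 | in [-4,3] | out [-4,4] | ==
  [25] u=3 | in [-4,3] | out [-2,4] | prev [-2,3] | push {7}
  [26] u=4 | in [-4,3] | out [-4,3] | prev [-4,2] | push {}
  [27] u=6 | in [-4,4] | out [-4,4] | prev [-4,3] | push {0,2,3,4}
  [28] u=7 | in [-3,4] | out [-4,4] | prev [-4,3] | push {}
  [29] u=0 | in [-4,4] | out [-2,4] | ==
  [30] u=2 | in [-4,4] | out [-4,4] | ==
  [31] u=3 | in [-4,4] | out [-2,4] | ==
  [32] u=4 | in [-4,4] | out [-4,4] | prev [-4,3] | push {}

Converged values:
  [0] [-2,4]
  [1] [-3,0]
  [2] [-4,4]
  [3] [-2,4]
  [4] [-4,4]
  [5] [-4,-1]
  [6] [-4,4]
  [7] [-4,4]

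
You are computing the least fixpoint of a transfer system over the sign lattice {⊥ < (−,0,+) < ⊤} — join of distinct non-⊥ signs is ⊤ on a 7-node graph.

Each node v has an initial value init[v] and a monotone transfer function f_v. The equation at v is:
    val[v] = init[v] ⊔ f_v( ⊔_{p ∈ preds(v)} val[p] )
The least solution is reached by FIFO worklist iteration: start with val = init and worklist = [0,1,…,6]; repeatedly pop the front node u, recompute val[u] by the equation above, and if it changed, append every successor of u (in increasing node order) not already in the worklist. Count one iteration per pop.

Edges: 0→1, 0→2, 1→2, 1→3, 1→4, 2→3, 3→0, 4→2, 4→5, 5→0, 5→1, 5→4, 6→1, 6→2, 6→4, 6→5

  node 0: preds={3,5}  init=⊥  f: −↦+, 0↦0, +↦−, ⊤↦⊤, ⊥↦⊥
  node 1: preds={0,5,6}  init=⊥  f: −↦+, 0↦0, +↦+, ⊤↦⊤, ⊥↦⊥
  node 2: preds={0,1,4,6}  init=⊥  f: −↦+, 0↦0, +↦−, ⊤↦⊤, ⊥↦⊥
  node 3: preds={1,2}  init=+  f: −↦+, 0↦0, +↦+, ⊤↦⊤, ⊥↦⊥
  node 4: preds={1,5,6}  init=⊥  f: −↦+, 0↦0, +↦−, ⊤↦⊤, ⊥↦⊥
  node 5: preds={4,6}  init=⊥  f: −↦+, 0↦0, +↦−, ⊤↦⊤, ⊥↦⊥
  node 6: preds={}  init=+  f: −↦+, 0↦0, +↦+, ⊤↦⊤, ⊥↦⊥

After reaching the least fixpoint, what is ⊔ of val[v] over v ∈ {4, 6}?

⊤

Iteration log — 11 steps:
  step 1. node 0  ⊔preds=+  new=−  old=⊥  +wl: 
  step 2. node 1  ⊔preds=⊤  new=⊤  old=⊥  +wl: 
  step 3. node 2  ⊔preds=⊤  new=⊤  old=⊥  +wl: 
  step 4. node 3  ⊔preds=⊤  new=⊤  old=+  +wl: 0
  step 5. node 4  ⊔preds=⊤  new=⊤  old=⊥  +wl: 2
  step 6. node 5  ⊔preds=⊤  new=⊤  old=⊥  +wl: 1,4
  step 7. node 6  ⊔preds=⊥  new=+  stable
  step 8. node 0  ⊔preds=⊤  new=⊤  old=−  +wl: 
  step 9. node 2  ⊔preds=⊤  new=⊤  stable
  step 10. node 1  ⊔preds=⊤  new=⊤  stable
  step 11. node 4  ⊔preds=⊤  new=⊤  stable

Least fixpoint reached:
  node 0: ⊤
  node 1: ⊤
  node 2: ⊤
  node 3: ⊤
  node 4: ⊤
  node 5: ⊤
  node 6: +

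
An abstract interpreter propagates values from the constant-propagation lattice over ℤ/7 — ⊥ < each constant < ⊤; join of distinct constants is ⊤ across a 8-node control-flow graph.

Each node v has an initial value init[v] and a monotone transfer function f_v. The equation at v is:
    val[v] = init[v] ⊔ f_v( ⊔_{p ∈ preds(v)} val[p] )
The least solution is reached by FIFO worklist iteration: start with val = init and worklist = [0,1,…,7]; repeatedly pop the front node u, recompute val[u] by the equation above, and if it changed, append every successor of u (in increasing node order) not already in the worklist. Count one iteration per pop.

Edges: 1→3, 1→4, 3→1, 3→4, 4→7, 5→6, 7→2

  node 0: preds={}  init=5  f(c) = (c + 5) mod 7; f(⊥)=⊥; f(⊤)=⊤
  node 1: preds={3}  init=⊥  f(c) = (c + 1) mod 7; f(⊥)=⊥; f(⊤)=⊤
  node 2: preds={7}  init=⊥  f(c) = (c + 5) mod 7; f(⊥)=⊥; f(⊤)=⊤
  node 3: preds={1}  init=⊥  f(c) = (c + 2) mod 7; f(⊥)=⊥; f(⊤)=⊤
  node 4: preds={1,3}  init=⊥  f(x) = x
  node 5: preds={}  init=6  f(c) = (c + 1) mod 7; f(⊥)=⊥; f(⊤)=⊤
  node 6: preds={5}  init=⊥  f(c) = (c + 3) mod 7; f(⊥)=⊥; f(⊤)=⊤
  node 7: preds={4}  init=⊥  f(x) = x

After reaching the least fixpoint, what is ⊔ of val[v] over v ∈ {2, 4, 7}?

⊥

Trace (8 dequeues):
  [1] u=0 | in ⊥ | out 5 | ==
  [2] u=1 | in ⊥ | out ⊥ | ==
  [3] u=2 | in ⊥ | out ⊥ | ==
  [4] u=3 | in ⊥ | out ⊥ | ==
  [5] u=4 | in ⊥ | out ⊥ | ==
  [6] u=5 | in ⊥ | out 6 | ==
  [7] u=6 | in 6 | out 2 | prev ⊥ | push {}
  [8] u=7 | in ⊥ | out ⊥ | ==

Converged values:
  [0] 5
  [1] ⊥
  [2] ⊥
  [3] ⊥
  [4] ⊥
  [5] 6
  [6] 2
  [7] ⊥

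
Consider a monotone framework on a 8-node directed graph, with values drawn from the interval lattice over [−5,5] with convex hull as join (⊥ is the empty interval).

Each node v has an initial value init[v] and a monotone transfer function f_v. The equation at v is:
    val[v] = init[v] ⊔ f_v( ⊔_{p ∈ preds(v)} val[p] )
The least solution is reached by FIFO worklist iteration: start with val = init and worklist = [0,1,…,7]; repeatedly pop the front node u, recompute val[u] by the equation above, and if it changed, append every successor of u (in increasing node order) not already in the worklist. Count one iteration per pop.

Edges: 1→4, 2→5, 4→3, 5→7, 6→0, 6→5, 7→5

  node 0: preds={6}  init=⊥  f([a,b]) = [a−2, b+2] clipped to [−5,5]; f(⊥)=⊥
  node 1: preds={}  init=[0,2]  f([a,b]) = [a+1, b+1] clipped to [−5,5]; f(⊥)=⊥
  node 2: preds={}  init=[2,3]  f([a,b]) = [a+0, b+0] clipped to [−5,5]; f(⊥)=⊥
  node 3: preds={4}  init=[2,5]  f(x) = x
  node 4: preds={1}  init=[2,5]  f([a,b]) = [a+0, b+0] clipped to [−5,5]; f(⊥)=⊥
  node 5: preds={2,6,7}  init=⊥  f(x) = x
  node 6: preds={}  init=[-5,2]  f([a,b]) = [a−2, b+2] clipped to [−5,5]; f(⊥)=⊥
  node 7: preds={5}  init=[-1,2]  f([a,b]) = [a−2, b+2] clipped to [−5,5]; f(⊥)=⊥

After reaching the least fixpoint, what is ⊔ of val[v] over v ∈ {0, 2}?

Trace (11 dequeues):
  [1] u=0 | in [-5,2] | out [-5,4] | prev ⊥ | push {}
  [2] u=1 | in ⊥ | out [0,2] | ==
  [3] u=2 | in ⊥ | out [2,3] | ==
  [4] u=3 | in [2,5] | out [2,5] | ==
  [5] u=4 | in [0,2] | out [0,5] | prev [2,5] | push {3}
  [6] u=5 | in [-5,3] | out [-5,3] | prev ⊥ | push {}
  [7] u=6 | in ⊥ | out [-5,2] | ==
  [8] u=7 | in [-5,3] | out [-5,5] | prev [-1,2] | push {5}
  [9] u=3 | in [0,5] | out [0,5] | prev [2,5] | push {}
  [10] u=5 | in [-5,5] | out [-5,5] | prev [-5,3] | push {7}
  [11] u=7 | in [-5,5] | out [-5,5] | ==

Converged values:
  [0] [-5,4]
  [1] [0,2]
  [2] [2,3]
  [3] [0,5]
  [4] [0,5]
  [5] [-5,5]
  [6] [-5,2]
  [7] [-5,5]

[-5,4]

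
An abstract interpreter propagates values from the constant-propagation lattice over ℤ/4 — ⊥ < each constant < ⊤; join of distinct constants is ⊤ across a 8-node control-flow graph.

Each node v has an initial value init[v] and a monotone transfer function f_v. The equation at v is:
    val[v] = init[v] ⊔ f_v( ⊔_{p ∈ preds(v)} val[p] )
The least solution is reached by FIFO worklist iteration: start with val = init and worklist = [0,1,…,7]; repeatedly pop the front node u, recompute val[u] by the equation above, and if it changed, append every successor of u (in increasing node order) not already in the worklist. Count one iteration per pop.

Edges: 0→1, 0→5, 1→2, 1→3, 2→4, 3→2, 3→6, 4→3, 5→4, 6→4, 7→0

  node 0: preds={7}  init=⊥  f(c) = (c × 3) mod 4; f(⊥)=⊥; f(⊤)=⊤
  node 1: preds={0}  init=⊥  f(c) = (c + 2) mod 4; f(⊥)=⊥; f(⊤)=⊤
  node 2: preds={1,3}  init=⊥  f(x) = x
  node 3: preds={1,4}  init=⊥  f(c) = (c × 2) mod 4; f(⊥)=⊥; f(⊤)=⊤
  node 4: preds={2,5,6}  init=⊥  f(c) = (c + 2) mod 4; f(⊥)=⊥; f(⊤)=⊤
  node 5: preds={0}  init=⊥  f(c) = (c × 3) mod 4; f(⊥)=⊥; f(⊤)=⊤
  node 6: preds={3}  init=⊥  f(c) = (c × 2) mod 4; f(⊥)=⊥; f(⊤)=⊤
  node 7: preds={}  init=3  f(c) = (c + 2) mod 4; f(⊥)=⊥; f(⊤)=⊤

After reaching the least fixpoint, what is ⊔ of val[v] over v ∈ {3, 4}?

⊤

Worklist (15 pops):
  #1 pop 0: in=3 → 1 (was ⊥); enqueue []
  #2 pop 1: in=1 → 3 (was ⊥); enqueue []
  #3 pop 2: in=3 → 3 (was ⊥); enqueue []
  #4 pop 3: in=3 → 2 (was ⊥); enqueue [2]
  #5 pop 4: in=3 → 1 (was ⊥); enqueue [3]
  #6 pop 5: in=1 → 3 (was ⊥); enqueue [4]
  #7 pop 6: in=2 → 0 (was ⊥); enqueue []
  #8 pop 7: in=⊥ → 3 (no change)
  #9 pop 2: in=⊤ → ⊤ (was 3); enqueue []
  #10 pop 3: in=⊤ → ⊤ (was 2); enqueue [2,6]
  #11 pop 4: in=⊤ → ⊤ (was 1); enqueue [3]
  #12 pop 2: in=⊤ → ⊤ (no change)
  #13 pop 6: in=⊤ → ⊤ (was 0); enqueue [4]
  #14 pop 3: in=⊤ → ⊤ (no change)
  #15 pop 4: in=⊤ → ⊤ (no change)

Fixpoint:
  val[0] = 1
  val[1] = 3
  val[2] = ⊤
  val[3] = ⊤
  val[4] = ⊤
  val[5] = 3
  val[6] = ⊤
  val[7] = 3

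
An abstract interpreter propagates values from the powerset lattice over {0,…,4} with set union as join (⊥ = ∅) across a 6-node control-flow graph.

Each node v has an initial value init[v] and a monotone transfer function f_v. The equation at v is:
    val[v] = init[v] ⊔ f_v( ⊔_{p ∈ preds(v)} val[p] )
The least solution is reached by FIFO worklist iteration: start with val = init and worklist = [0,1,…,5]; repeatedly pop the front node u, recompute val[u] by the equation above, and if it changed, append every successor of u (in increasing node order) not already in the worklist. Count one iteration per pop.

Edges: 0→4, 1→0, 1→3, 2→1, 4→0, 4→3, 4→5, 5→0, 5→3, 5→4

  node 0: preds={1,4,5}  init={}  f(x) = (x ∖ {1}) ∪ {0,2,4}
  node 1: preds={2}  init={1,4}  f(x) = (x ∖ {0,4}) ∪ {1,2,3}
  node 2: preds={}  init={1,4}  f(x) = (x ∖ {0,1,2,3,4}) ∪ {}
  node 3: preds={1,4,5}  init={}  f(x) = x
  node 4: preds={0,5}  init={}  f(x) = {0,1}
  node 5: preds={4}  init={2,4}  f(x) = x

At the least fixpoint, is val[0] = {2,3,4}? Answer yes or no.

no

Trace (9 dequeues):
  [1] u=0 | in {1,2,4} | out {0,2,4} | prev {} | push {}
  [2] u=1 | in {1,4} | out {1,2,3,4} | prev {1,4} | push {0}
  [3] u=2 | in {} | out {1,4} | ==
  [4] u=3 | in {1,2,3,4} | out {1,2,3,4} | prev {} | push {}
  [5] u=4 | in {0,2,4} | out {0,1} | prev {} | push {3}
  [6] u=5 | in {0,1} | out {0,1,2,4} | prev {2,4} | push {4}
  [7] u=0 | in {0,1,2,3,4} | out {0,2,3,4} | prev {0,2,4} | push {}
  [8] u=3 | in {0,1,2,3,4} | out {0,1,2,3,4} | prev {1,2,3,4} | push {}
  [9] u=4 | in {0,1,2,3,4} | out {0,1} | ==

Converged values:
  [0] {0,2,3,4}
  [1] {1,2,3,4}
  [2] {1,4}
  [3] {0,1,2,3,4}
  [4] {0,1}
  [5] {0,1,2,4}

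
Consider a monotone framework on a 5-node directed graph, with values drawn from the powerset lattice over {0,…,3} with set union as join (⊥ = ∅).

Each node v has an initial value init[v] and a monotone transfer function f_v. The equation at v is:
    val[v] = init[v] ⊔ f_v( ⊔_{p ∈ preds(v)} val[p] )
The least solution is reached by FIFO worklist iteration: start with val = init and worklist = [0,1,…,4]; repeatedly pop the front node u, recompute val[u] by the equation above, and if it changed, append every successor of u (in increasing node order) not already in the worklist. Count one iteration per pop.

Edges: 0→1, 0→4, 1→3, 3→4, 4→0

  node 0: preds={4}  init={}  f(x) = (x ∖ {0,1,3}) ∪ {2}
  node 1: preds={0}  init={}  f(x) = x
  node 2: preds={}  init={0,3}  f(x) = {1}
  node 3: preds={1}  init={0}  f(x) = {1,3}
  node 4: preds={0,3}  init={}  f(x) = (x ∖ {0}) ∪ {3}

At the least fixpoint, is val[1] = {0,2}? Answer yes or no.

Worklist (6 pops):
  #1 pop 0: in={} → {2} (was {}); enqueue []
  #2 pop 1: in={2} → {2} (was {}); enqueue []
  #3 pop 2: in={} → {0,1,3} (was {0,3}); enqueue []
  #4 pop 3: in={2} → {0,1,3} (was {0}); enqueue []
  #5 pop 4: in={0,1,2,3} → {1,2,3} (was {}); enqueue [0]
  #6 pop 0: in={1,2,3} → {2} (no change)

Fixpoint:
  val[0] = {2}
  val[1] = {2}
  val[2] = {0,1,3}
  val[3] = {0,1,3}
  val[4] = {1,2,3}

no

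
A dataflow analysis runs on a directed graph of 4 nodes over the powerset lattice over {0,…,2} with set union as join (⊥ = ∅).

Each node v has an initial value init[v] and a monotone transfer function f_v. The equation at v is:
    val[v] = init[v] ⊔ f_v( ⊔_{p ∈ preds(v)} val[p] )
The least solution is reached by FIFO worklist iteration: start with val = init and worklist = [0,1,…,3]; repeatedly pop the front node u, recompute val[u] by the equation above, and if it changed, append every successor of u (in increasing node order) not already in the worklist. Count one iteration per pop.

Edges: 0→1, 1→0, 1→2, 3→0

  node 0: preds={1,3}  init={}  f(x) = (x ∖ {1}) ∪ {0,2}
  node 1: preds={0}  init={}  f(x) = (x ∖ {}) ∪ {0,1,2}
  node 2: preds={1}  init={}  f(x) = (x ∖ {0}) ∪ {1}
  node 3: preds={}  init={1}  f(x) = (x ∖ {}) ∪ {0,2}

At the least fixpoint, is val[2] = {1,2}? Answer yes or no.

Iteration log — 5 steps:
  step 1. node 0  ⊔preds={1}  new={0,2}  old={}  +wl: 
  step 2. node 1  ⊔preds={0,2}  new={0,1,2}  old={}  +wl: 0
  step 3. node 2  ⊔preds={0,1,2}  new={1,2}  old={}  +wl: 
  step 4. node 3  ⊔preds={}  new={0,1,2}  old={1}  +wl: 
  step 5. node 0  ⊔preds={0,1,2}  new={0,2}  stable

Least fixpoint reached:
  node 0: {0,2}
  node 1: {0,1,2}
  node 2: {1,2}
  node 3: {0,1,2}

yes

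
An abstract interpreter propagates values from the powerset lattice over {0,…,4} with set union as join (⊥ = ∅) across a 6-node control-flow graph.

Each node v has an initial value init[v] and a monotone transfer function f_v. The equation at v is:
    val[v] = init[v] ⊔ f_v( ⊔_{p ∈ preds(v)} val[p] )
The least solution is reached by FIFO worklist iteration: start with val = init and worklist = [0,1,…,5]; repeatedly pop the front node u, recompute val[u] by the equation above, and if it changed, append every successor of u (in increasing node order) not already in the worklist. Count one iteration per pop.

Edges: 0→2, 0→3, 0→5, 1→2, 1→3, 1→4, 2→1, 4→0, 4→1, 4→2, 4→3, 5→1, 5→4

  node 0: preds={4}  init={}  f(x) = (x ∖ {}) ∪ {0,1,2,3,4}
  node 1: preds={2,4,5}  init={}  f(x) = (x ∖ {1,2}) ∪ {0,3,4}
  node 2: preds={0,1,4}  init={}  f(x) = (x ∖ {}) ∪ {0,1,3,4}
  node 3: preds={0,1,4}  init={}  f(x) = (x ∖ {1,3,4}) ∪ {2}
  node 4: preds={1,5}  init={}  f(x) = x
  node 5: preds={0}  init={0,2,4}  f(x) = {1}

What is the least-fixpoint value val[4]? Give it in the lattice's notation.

{0,1,2,3,4}

Trace (15 dequeues):
  [1] u=0 | in {} | out {0,1,2,3,4} | prev {} | push {}
  [2] u=1 | in {0,2,4} | out {0,3,4} | prev {} | push {}
  [3] u=2 | in {0,1,2,3,4} | out {0,1,2,3,4} | prev {} | push {1}
  [4] u=3 | in {0,1,2,3,4} | out {0,2} | prev {} | push {}
  [5] u=4 | in {0,2,3,4} | out {0,2,3,4} | prev {} | push {0,2,3}
  [6] u=5 | in {0,1,2,3,4} | out {0,1,2,4} | prev {0,2,4} | push {4}
  [7] u=1 | in {0,1,2,3,4} | out {0,3,4} | ==
  [8] u=0 | in {0,2,3,4} | out {0,1,2,3,4} | ==
  [9] u=2 | in {0,1,2,3,4} | out {0,1,2,3,4} | ==
  [10] u=3 | in {0,1,2,3,4} | out {0,2} | ==
  [11] u=4 | in {0,1,2,3,4} | out {0,1,2,3,4} | prev {0,2,3,4} | push {0,1,2,3}
  [12] u=0 | in {0,1,2,3,4} | out {0,1,2,3,4} | ==
  [13] u=1 | in {0,1,2,3,4} | out {0,3,4} | ==
  [14] u=2 | in {0,1,2,3,4} | out {0,1,2,3,4} | ==
  [15] u=3 | in {0,1,2,3,4} | out {0,2} | ==

Converged values:
  [0] {0,1,2,3,4}
  [1] {0,3,4}
  [2] {0,1,2,3,4}
  [3] {0,2}
  [4] {0,1,2,3,4}
  [5] {0,1,2,4}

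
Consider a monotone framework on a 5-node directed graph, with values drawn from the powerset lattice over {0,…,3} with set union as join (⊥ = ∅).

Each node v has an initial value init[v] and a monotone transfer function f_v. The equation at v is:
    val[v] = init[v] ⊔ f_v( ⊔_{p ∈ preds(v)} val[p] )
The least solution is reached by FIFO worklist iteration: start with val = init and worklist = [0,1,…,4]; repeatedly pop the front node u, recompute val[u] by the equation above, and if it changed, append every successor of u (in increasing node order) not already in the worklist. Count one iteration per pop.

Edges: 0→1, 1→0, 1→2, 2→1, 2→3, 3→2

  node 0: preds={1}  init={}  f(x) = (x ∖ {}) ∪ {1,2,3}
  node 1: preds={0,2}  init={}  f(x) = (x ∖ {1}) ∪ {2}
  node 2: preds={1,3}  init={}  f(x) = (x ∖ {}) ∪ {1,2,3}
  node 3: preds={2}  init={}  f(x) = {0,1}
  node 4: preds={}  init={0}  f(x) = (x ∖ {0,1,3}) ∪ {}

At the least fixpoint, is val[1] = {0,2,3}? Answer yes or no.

yes

Iteration log — 13 steps:
  step 1. node 0  ⊔preds={}  new={1,2,3}  old={}  +wl: 
  step 2. node 1  ⊔preds={1,2,3}  new={2,3}  old={}  +wl: 0
  step 3. node 2  ⊔preds={2,3}  new={1,2,3}  old={}  +wl: 1
  step 4. node 3  ⊔preds={1,2,3}  new={0,1}  old={}  +wl: 2
  step 5. node 4  ⊔preds={}  new={0}  stable
  step 6. node 0  ⊔preds={2,3}  new={1,2,3}  stable
  step 7. node 1  ⊔preds={1,2,3}  new={2,3}  stable
  step 8. node 2  ⊔preds={0,1,2,3}  new={0,1,2,3}  old={1,2,3}  +wl: 1,3
  step 9. node 1  ⊔preds={0,1,2,3}  new={0,2,3}  old={2,3}  +wl: 0,2
  step 10. node 3  ⊔preds={0,1,2,3}  new={0,1}  stable
  step 11. node 0  ⊔preds={0,2,3}  new={0,1,2,3}  old={1,2,3}  +wl: 1
  step 12. node 2  ⊔preds={0,1,2,3}  new={0,1,2,3}  stable
  step 13. node 1  ⊔preds={0,1,2,3}  new={0,2,3}  stable

Least fixpoint reached:
  node 0: {0,1,2,3}
  node 1: {0,2,3}
  node 2: {0,1,2,3}
  node 3: {0,1}
  node 4: {0}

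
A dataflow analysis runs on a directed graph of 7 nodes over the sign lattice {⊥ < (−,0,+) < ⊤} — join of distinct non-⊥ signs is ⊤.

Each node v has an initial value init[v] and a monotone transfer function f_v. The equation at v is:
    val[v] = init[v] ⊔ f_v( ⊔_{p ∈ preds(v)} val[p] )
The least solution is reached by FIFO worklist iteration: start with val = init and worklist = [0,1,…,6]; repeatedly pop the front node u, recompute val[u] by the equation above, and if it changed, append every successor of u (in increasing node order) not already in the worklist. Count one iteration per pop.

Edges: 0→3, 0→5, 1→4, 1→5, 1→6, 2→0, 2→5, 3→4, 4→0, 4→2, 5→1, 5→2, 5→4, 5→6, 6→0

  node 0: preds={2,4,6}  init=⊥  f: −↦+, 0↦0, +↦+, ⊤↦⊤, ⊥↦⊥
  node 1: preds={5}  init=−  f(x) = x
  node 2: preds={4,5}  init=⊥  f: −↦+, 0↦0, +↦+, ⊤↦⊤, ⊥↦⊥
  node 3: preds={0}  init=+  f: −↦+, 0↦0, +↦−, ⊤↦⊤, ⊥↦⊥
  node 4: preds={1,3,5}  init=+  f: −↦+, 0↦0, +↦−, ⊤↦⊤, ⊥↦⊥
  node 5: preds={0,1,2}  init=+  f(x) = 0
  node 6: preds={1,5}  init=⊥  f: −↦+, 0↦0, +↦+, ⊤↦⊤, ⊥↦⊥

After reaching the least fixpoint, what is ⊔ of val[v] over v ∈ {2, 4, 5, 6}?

⊤

Iteration log — 14 steps:
  step 1. node 0  ⊔preds=+  new=+  old=⊥  +wl: 
  step 2. node 1  ⊔preds=+  new=⊤  old=−  +wl: 
  step 3. node 2  ⊔preds=+  new=+  old=⊥  +wl: 0
  step 4. node 3  ⊔preds=+  new=⊤  old=+  +wl: 
  step 5. node 4  ⊔preds=⊤  new=⊤  old=+  +wl: 2
  step 6. node 5  ⊔preds=⊤  new=⊤  old=+  +wl: 1,4
  step 7. node 6  ⊔preds=⊤  new=⊤  old=⊥  +wl: 
  step 8. node 0  ⊔preds=⊤  new=⊤  old=+  +wl: 3,5
  step 9. node 2  ⊔preds=⊤  new=⊤  old=+  +wl: 0
  step 10. node 1  ⊔preds=⊤  new=⊤  stable
  step 11. node 4  ⊔preds=⊤  new=⊤  stable
  step 12. node 3  ⊔preds=⊤  new=⊤  stable
  step 13. node 5  ⊔preds=⊤  new=⊤  stable
  step 14. node 0  ⊔preds=⊤  new=⊤  stable

Least fixpoint reached:
  node 0: ⊤
  node 1: ⊤
  node 2: ⊤
  node 3: ⊤
  node 4: ⊤
  node 5: ⊤
  node 6: ⊤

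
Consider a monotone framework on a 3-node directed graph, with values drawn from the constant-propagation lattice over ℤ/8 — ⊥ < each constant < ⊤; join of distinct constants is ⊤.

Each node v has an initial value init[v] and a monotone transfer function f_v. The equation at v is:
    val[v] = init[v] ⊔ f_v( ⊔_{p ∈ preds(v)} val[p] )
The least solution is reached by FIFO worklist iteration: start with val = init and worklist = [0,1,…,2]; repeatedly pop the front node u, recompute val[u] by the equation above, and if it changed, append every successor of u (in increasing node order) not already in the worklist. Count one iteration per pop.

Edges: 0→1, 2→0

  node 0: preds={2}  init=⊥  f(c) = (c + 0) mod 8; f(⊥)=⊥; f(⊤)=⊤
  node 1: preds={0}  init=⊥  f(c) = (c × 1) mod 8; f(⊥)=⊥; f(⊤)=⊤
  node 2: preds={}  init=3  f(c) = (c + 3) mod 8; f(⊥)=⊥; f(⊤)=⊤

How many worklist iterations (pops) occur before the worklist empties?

3

Worklist (3 pops):
  #1 pop 0: in=3 → 3 (was ⊥); enqueue []
  #2 pop 1: in=3 → 3 (was ⊥); enqueue []
  #3 pop 2: in=⊥ → 3 (no change)

Fixpoint:
  val[0] = 3
  val[1] = 3
  val[2] = 3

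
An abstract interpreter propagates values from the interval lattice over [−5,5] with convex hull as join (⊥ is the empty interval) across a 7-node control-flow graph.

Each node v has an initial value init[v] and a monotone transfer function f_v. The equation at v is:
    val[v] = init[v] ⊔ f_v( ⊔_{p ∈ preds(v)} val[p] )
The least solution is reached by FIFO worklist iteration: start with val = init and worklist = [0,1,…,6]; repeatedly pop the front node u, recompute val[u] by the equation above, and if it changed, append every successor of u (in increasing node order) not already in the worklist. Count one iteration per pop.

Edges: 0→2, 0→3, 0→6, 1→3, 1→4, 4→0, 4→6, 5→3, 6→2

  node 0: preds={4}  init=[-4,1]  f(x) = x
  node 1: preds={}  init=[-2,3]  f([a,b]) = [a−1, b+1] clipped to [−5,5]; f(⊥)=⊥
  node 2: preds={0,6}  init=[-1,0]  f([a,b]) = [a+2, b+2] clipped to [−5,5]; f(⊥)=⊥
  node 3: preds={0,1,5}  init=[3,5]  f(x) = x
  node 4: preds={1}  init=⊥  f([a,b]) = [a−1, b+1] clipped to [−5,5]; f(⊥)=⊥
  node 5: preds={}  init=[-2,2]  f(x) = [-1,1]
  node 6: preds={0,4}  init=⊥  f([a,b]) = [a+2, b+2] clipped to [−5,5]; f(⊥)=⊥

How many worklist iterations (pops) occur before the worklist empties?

Trace (11 dequeues):
  [1] u=0 | in ⊥ | out [-4,1] | ==
  [2] u=1 | in ⊥ | out [-2,3] | ==
  [3] u=2 | in [-4,1] | out [-2,3] | prev [-1,0] | push {}
  [4] u=3 | in [-4,3] | out [-4,5] | prev [3,5] | push {}
  [5] u=4 | in [-2,3] | out [-3,4] | prev ⊥ | push {0}
  [6] u=5 | in ⊥ | out [-2,2] | ==
  [7] u=6 | in [-4,4] | out [-2,5] | prev ⊥ | push {2}
  [8] u=0 | in [-3,4] | out [-4,4] | prev [-4,1] | push {3,6}
  [9] u=2 | in [-4,5] | out [-2,5] | prev [-2,3] | push {}
  [10] u=3 | in [-4,4] | out [-4,5] | ==
  [11] u=6 | in [-4,4] | out [-2,5] | ==

Converged values:
  [0] [-4,4]
  [1] [-2,3]
  [2] [-2,5]
  [3] [-4,5]
  [4] [-3,4]
  [5] [-2,2]
  [6] [-2,5]

11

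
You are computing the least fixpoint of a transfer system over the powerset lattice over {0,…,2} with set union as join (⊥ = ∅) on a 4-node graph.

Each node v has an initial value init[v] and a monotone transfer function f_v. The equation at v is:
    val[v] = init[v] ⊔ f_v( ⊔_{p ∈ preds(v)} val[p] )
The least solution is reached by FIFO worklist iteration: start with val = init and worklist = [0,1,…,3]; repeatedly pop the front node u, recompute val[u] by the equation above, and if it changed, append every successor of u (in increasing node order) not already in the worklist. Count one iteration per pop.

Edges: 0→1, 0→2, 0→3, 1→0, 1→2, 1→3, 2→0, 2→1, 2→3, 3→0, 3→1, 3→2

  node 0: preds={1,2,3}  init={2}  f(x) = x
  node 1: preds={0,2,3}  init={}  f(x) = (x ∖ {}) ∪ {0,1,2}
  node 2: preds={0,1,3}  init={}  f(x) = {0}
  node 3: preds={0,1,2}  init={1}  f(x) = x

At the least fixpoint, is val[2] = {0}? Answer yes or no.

yes

Worklist (8 pops):
  #1 pop 0: in={1} → {1,2} (was {2}); enqueue []
  #2 pop 1: in={1,2} → {0,1,2} (was {}); enqueue [0]
  #3 pop 2: in={0,1,2} → {0} (was {}); enqueue [1]
  #4 pop 3: in={0,1,2} → {0,1,2} (was {1}); enqueue [2]
  #5 pop 0: in={0,1,2} → {0,1,2} (was {1,2}); enqueue [3]
  #6 pop 1: in={0,1,2} → {0,1,2} (no change)
  #7 pop 2: in={0,1,2} → {0} (no change)
  #8 pop 3: in={0,1,2} → {0,1,2} (no change)

Fixpoint:
  val[0] = {0,1,2}
  val[1] = {0,1,2}
  val[2] = {0}
  val[3] = {0,1,2}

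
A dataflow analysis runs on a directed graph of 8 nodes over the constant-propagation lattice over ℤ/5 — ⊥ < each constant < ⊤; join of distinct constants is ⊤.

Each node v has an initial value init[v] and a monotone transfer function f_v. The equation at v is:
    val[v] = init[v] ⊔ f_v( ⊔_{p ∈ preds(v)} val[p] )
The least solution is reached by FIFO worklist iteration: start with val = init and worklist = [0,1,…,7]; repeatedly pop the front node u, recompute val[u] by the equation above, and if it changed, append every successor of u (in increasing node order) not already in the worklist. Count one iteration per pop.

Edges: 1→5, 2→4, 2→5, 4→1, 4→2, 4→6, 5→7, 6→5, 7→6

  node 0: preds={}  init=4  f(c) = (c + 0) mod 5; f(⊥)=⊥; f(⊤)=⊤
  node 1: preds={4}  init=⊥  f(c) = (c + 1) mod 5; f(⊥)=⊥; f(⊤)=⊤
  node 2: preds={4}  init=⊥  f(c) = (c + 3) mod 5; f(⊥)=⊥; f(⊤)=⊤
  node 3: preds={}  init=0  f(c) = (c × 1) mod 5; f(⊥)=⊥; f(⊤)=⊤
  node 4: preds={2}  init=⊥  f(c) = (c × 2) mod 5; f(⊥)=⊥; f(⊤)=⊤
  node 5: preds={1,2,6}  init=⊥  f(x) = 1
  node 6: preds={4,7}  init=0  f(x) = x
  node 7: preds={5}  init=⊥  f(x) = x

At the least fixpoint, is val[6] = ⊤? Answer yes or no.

Iteration log — 10 steps:
  step 1. node 0  ⊔preds=⊥  new=4  stable
  step 2. node 1  ⊔preds=⊥  new=⊥  stable
  step 3. node 2  ⊔preds=⊥  new=⊥  stable
  step 4. node 3  ⊔preds=⊥  new=0  stable
  step 5. node 4  ⊔preds=⊥  new=⊥  stable
  step 6. node 5  ⊔preds=0  new=1  old=⊥  +wl: 
  step 7. node 6  ⊔preds=⊥  new=0  stable
  step 8. node 7  ⊔preds=1  new=1  old=⊥  +wl: 6
  step 9. node 6  ⊔preds=1  new=⊤  old=0  +wl: 5
  step 10. node 5  ⊔preds=⊤  new=1  stable

Least fixpoint reached:
  node 0: 4
  node 1: ⊥
  node 2: ⊥
  node 3: 0
  node 4: ⊥
  node 5: 1
  node 6: ⊤
  node 7: 1

yes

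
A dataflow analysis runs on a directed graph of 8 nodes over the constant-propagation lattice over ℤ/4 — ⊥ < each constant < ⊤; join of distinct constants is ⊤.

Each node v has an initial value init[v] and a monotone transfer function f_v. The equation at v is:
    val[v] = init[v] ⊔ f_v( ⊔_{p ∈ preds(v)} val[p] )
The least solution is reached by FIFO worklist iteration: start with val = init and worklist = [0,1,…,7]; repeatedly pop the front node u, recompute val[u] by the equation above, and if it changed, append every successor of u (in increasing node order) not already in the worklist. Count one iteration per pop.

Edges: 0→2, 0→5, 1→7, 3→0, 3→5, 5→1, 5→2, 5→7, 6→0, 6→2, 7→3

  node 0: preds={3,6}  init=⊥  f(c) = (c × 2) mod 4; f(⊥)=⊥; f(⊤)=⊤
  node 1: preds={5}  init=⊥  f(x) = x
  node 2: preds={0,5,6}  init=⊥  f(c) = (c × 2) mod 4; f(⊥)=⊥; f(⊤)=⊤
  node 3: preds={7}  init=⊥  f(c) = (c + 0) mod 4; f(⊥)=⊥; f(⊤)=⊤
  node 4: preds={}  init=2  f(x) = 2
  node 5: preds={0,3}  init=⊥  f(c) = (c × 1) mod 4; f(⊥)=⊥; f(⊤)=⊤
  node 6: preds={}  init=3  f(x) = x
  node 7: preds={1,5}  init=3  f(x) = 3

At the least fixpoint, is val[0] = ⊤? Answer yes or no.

Iteration log — 12 steps:
  step 1. node 0  ⊔preds=3  new=2  old=⊥  +wl: 
  step 2. node 1  ⊔preds=⊥  new=⊥  stable
  step 3. node 2  ⊔preds=⊤  new=⊤  old=⊥  +wl: 
  step 4. node 3  ⊔preds=3  new=3  old=⊥  +wl: 0
  step 5. node 4  ⊔preds=⊥  new=2  stable
  step 6. node 5  ⊔preds=⊤  new=⊤  old=⊥  +wl: 1,2
  step 7. node 6  ⊔preds=⊥  new=3  stable
  step 8. node 7  ⊔preds=⊤  new=3  stable
  step 9. node 0  ⊔preds=3  new=2  stable
  step 10. node 1  ⊔preds=⊤  new=⊤  old=⊥  +wl: 7
  step 11. node 2  ⊔preds=⊤  new=⊤  stable
  step 12. node 7  ⊔preds=⊤  new=3  stable

Least fixpoint reached:
  node 0: 2
  node 1: ⊤
  node 2: ⊤
  node 3: 3
  node 4: 2
  node 5: ⊤
  node 6: 3
  node 7: 3

no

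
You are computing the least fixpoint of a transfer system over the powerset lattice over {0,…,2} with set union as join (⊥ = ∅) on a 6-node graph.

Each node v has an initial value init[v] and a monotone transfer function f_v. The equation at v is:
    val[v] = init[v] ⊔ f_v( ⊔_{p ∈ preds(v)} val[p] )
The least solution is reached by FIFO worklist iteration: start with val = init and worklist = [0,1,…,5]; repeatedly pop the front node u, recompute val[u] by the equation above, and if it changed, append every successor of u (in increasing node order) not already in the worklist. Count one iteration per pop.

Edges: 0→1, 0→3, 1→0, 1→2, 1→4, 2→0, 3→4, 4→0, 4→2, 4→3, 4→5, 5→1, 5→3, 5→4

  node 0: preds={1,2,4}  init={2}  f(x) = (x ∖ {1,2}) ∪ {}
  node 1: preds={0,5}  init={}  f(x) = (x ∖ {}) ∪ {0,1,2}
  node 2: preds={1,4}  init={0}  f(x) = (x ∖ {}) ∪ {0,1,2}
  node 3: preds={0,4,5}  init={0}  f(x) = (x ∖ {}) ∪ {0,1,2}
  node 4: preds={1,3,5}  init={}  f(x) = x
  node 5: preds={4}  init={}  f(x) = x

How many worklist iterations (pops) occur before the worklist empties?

Trace (11 dequeues):
  [1] u=0 | in {0} | out {0,2} | prev {2} | push {}
  [2] u=1 | in {0,2} | out {0,1,2} | prev {} | push {0}
  [3] u=2 | in {0,1,2} | out {0,1,2} | prev {0} | push {}
  [4] u=3 | in {0,2} | out {0,1,2} | prev {0} | push {}
  [5] u=4 | in {0,1,2} | out {0,1,2} | prev {} | push {2,3}
  [6] u=5 | in {0,1,2} | out {0,1,2} | prev {} | push {1,4}
  [7] u=0 | in {0,1,2} | out {0,2} | ==
  [8] u=2 | in {0,1,2} | out {0,1,2} | ==
  [9] u=3 | in {0,1,2} | out {0,1,2} | ==
  [10] u=1 | in {0,1,2} | out {0,1,2} | ==
  [11] u=4 | in {0,1,2} | out {0,1,2} | ==

Converged values:
  [0] {0,2}
  [1] {0,1,2}
  [2] {0,1,2}
  [3] {0,1,2}
  [4] {0,1,2}
  [5] {0,1,2}

11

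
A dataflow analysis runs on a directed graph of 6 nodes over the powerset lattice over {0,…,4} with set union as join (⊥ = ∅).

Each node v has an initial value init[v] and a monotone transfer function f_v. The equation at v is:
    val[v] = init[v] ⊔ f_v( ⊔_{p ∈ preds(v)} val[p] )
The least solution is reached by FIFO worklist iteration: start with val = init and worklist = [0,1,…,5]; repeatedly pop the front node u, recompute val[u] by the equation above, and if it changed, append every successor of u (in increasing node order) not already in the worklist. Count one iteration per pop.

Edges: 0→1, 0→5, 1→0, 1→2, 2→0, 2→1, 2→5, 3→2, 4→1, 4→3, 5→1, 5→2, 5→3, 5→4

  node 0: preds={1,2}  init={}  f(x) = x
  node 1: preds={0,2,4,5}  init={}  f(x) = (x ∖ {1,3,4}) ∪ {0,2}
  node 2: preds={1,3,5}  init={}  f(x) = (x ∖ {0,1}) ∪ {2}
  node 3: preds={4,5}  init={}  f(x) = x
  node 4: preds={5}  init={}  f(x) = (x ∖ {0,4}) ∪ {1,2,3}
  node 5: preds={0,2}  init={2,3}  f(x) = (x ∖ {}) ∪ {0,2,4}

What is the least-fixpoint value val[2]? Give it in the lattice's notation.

Trace (16 dequeues):
  [1] u=0 | in {} | out {} | ==
  [2] u=1 | in {2,3} | out {0,2} | prev {} | push {0}
  [3] u=2 | in {0,2,3} | out {2,3} | prev {} | push {1}
  [4] u=3 | in {2,3} | out {2,3} | prev {} | push {2}
  [5] u=4 | in {2,3} | out {1,2,3} | prev {} | push {3}
  [6] u=5 | in {2,3} | out {0,2,3,4} | prev {2,3} | push {4}
  [7] u=0 | in {0,2,3} | out {0,2,3} | prev {} | push {5}
  [8] u=1 | in {0,1,2,3,4} | out {0,2} | ==
  [9] u=2 | in {0,2,3,4} | out {2,3,4} | prev {2,3} | push {0,1}
  [10] u=3 | in {0,1,2,3,4} | out {0,1,2,3,4} | prev {2,3} | push {2}
  [11] u=4 | in {0,2,3,4} | out {1,2,3} | ==
  [12] u=5 | in {0,2,3,4} | out {0,2,3,4} | ==
  [13] u=0 | in {0,2,3,4} | out {0,2,3,4} | prev {0,2,3} | push {5}
  [14] u=1 | in {0,1,2,3,4} | out {0,2} | ==
  [15] u=2 | in {0,1,2,3,4} | out {2,3,4} | ==
  [16] u=5 | in {0,2,3,4} | out {0,2,3,4} | ==

Converged values:
  [0] {0,2,3,4}
  [1] {0,2}
  [2] {2,3,4}
  [3] {0,1,2,3,4}
  [4] {1,2,3}
  [5] {0,2,3,4}

{2,3,4}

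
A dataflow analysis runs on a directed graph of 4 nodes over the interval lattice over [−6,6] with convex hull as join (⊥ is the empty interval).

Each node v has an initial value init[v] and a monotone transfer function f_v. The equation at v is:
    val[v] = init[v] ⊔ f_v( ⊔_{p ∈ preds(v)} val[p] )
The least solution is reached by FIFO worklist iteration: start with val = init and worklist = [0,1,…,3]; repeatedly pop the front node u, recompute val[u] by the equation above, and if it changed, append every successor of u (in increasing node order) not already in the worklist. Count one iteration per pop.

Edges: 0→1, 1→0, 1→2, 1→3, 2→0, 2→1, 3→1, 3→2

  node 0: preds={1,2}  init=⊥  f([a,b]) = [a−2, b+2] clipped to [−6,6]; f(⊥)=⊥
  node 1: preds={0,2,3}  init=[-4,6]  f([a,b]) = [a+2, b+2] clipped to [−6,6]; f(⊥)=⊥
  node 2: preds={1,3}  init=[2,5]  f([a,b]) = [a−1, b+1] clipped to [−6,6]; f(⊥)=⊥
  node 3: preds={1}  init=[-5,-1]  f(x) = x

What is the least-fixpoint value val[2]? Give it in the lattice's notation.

[-6,6]

Worklist (7 pops):
  #1 pop 0: in=[-4,6] → [-6,6] (was ⊥); enqueue []
  #2 pop 1: in=[-6,6] → [-4,6] (no change)
  #3 pop 2: in=[-5,6] → [-6,6] (was [2,5]); enqueue [0,1]
  #4 pop 3: in=[-4,6] → [-5,6] (was [-5,-1]); enqueue [2]
  #5 pop 0: in=[-6,6] → [-6,6] (no change)
  #6 pop 1: in=[-6,6] → [-4,6] (no change)
  #7 pop 2: in=[-5,6] → [-6,6] (no change)

Fixpoint:
  val[0] = [-6,6]
  val[1] = [-4,6]
  val[2] = [-6,6]
  val[3] = [-5,6]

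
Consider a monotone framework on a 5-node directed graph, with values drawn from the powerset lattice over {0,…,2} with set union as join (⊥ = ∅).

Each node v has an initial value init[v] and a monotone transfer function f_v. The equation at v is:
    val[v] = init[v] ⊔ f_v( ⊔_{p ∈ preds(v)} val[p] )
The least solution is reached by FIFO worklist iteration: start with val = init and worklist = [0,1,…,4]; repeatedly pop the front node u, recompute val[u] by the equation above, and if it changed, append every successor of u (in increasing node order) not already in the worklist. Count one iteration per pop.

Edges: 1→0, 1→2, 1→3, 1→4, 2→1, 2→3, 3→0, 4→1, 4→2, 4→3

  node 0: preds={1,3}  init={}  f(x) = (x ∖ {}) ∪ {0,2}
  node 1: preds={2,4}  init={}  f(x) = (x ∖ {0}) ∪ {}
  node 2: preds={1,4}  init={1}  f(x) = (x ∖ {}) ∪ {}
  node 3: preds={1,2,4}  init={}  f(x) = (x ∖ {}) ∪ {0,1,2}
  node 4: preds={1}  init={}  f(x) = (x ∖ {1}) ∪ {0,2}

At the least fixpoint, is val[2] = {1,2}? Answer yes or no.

no

Worklist (12 pops):
  #1 pop 0: in={} → {0,2} (was {}); enqueue []
  #2 pop 1: in={1} → {1} (was {}); enqueue [0]
  #3 pop 2: in={1} → {1} (no change)
  #4 pop 3: in={1} → {0,1,2} (was {}); enqueue []
  #5 pop 4: in={1} → {0,2} (was {}); enqueue [1,2,3]
  #6 pop 0: in={0,1,2} → {0,1,2} (was {0,2}); enqueue []
  #7 pop 1: in={0,1,2} → {1,2} (was {1}); enqueue [0,4]
  #8 pop 2: in={0,1,2} → {0,1,2} (was {1}); enqueue [1]
  #9 pop 3: in={0,1,2} → {0,1,2} (no change)
  #10 pop 0: in={0,1,2} → {0,1,2} (no change)
  #11 pop 4: in={1,2} → {0,2} (no change)
  #12 pop 1: in={0,1,2} → {1,2} (no change)

Fixpoint:
  val[0] = {0,1,2}
  val[1] = {1,2}
  val[2] = {0,1,2}
  val[3] = {0,1,2}
  val[4] = {0,2}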